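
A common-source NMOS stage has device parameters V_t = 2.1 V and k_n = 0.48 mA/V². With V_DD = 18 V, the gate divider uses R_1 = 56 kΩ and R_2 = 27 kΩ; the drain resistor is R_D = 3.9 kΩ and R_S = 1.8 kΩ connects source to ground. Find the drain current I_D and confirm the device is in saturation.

V_G = V_DD·R_2/(R_1+R_2) = 18×27/83 = 5.86 V.
Assume saturation: I_D = (k_n/2)(V_GS − V_t)² with V_GS = V_G − I_D·R_S = 5.86 − 1.8·I_D.
Substituting gives 0.778·I_D² − 4.24·I_D + 3.38 = 0, with roots I_D = 0.97 or 4.49 mA.
The root I_D = 4.49 mA gives V_GS = -2.22 V ≤ V_t, so take I_D = 0.97 mA.
Then V_GS = 4.11 V and V_DS = V_DD − I_D(R_D+R_S) = 18 − 0.97×5.7 = 12.5 V.
Saturation requires V_DS ≥ V_GS − V_t = 2.01 V; 12.5 ≥ 2.01 ✓.

I_D ≈ 0.97 mA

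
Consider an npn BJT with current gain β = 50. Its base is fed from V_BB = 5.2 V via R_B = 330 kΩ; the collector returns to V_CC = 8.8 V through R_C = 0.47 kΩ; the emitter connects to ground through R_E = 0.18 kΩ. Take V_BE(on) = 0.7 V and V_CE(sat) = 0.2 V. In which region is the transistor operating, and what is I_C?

Assume active. Base-emitter loop: I_B = (V_BB − V_BE)/(R_B + (β+1)R_E) = (5.2 − 0.7)/(330 + 51×0.18) = 0.0133 mA.
I_C = β·I_B = 50×0.0133 = 0.663 mA.
V_CE = V_CC − I_C·R_C − I_E·R_E = 8.8 − 0.663×0.47 − 0.677×0.18 = 8.37 V > V_CE(sat), so the active-region assumption holds.

active; I_C ≈ 0.66 mA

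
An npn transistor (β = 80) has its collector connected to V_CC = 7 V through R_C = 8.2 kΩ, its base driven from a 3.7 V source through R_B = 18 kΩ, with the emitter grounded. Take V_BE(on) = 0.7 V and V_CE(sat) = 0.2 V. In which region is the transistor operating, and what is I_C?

saturation; I_C ≈ 0.83 mA

Assume active: I_B = (3.7 − 0.7)/18 = 0.167 mA, giving I_C = β·I_B = 13.3 mA.
But then V_CE = 7 − 13.3×8.2 = -102 V < V_CE(sat) = 0.2 V — impossible in the active region.
So the transistor is saturated. With V_CE = 0.2 V, I_C = (V_CC − 0.2)/R_C = 6.8/8.2 = 0.829 mA.
Check: β·I_B = 13.3 mA > I_C = 0.829 mA, confirming saturation.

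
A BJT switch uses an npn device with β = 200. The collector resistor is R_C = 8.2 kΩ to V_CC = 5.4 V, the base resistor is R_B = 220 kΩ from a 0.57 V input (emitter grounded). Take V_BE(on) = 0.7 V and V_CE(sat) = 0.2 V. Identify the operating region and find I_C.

cutoff; I_C ≈ 0

V_BB = 0.57 V ≤ V_BE(on) = 0.7 V, so the base-emitter junction is not forward biased.
The transistor is in cutoff: I_B = I_C = 0.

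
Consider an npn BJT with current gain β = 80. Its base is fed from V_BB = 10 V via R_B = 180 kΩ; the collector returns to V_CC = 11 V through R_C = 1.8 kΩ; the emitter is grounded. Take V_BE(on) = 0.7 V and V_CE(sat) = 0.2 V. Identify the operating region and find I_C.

active; I_C ≈ 4.1 mA

Assume active. Base-emitter loop: I_B = (V_BB − V_BE)/R_B = (10 − 0.7)/180 = 0.0517 mA.
I_C = β·I_B = 80×0.0517 = 4.13 mA.
V_CE = V_CC − I_C·R_C = 11 − 4.13×1.8 = 3.56 V > V_CE(sat), so the active-region assumption holds.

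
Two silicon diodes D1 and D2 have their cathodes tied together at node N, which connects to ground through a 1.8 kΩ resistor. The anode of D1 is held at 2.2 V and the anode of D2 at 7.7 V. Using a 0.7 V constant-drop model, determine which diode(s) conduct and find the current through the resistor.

Only D2 conducts; I_R ≈ 3.9 mA

Assume both conduct. Then node N would need to be at both 2.2−0.7 = 1.5 V and 7.7−0.7 = 7 V, which is impossible.
Assume only D2 conducts: V_N = 7.7 − 0.7 = 7 V, so I_R = 7/1.8 = 3.89 mA.
Check D1: its anode-to-cathode voltage is 2.2 − 7 = -4.8 V < 0.7 V, so it is off. The assumption is consistent.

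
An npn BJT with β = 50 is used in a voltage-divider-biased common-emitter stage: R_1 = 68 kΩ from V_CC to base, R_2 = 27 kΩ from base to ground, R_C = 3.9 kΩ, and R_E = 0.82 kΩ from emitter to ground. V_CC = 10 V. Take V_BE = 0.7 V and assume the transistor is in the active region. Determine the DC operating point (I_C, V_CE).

I_C ≈ 1.8 mA, V_CE ≈ 1.7 V

Thevenize the base divider: V_Th = V_CC·R_2/(R_1+R_2) = 10×27/95 = 2.84 V, R_Th = R_1‖R_2 = 19.3 kΩ.
Base-emitter loop: V_Th = I_B·R_Th + V_BE + (β+1)I_B·R_E, so I_B = (2.84 − 0.7) / (19.3 + 51×0.82) = 0.035 mA.
I_C = β·I_B = 50×0.035 = 1.75 mA, and I_E = (β+1)I_B = 1.79 mA.
V_CE = V_CC − I_C·R_C − I_E·R_E = 10 − 1.75×3.9 − 1.79×0.82 = 1.7 V.
V_CE = 1.7 V > 0.2 V confirms active-region operation.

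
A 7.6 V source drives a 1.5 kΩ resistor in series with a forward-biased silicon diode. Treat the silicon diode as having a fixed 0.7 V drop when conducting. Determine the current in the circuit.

KVL around the loop: 7.6 = V_D + I·R = 0.7 + I × 1.5 kΩ.
So I = (7.6 − 0.7) / 1.5 kΩ = 6.9 / 1.5 = 4.6 mA.

I ≈ 4.6 mA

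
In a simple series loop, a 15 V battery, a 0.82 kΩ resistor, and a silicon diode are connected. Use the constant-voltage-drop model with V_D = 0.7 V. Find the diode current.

I ≈ 17 mA

KVL around the loop: 15 = V_D + I·R = 0.7 + I × 0.82 kΩ.
So I = (15 − 0.7) / 0.82 kΩ = 14.3 / 0.82 = 17.4 mA.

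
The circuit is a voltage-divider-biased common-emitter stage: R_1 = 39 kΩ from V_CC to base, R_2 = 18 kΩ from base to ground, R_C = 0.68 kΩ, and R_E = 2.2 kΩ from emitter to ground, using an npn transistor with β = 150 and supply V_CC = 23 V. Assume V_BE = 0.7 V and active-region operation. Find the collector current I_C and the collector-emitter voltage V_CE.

I_C ≈ 2.9 mA, V_CE ≈ 15 V

Thevenize the base divider: V_Th = V_CC·R_2/(R_1+R_2) = 23×18/57 = 7.26 V, R_Th = R_1‖R_2 = 12.3 kΩ.
Base-emitter loop: V_Th = I_B·R_Th + V_BE + (β+1)I_B·R_E, so I_B = (7.26 − 0.7) / (12.3 + 151×2.2) = 0.0191 mA.
I_C = β·I_B = 150×0.0191 = 2.86 mA, and I_E = (β+1)I_B = 2.88 mA.
V_CE = V_CC − I_C·R_C − I_E·R_E = 23 − 2.86×0.68 − 2.88×2.2 = 14.7 V.
V_CE = 14.7 V > 0.2 V confirms active-region operation.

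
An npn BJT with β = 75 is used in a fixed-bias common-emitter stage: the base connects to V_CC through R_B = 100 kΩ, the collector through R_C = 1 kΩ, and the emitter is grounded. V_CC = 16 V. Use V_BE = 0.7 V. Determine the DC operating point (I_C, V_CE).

Base loop: V_CC = I_B·R_B + V_BE, so I_B = (16 − 0.7)/100 kΩ = 0.153 mA.
In the active region I_C = β·I_B = 75 × 0.153 = 11.5 mA.
Collector loop: V_CE = V_CC − I_C·R_C = 16 − 11.5×1 = 4.53 V.
Since V_CE = 4.53 V > V_CE(sat) ≈ 0.2 V, the transistor is in the active region as assumed.

I_C ≈ 11 mA, V_CE ≈ 4.5 V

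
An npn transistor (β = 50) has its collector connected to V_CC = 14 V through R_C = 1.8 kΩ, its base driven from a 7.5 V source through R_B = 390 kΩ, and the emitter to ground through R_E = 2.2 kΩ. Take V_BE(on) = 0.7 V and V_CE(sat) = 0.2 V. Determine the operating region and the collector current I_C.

active; I_C ≈ 0.68 mA

Assume active. Base-emitter loop: I_B = (V_BB − V_BE)/(R_B + (β+1)R_E) = (7.5 − 0.7)/(390 + 51×2.2) = 0.0135 mA.
I_C = β·I_B = 50×0.0135 = 0.677 mA.
V_CE = V_CC − I_C·R_C − I_E·R_E = 14 − 0.677×1.8 − 0.691×2.2 = 11.3 V > V_CE(sat), so the active-region assumption holds.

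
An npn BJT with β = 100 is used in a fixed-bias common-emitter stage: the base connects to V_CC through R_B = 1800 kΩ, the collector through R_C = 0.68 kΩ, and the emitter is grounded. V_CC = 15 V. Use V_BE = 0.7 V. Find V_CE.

V_CE ≈ 14 V

Base loop: V_CC = I_B·R_B + V_BE, so I_B = (15 − 0.7)/1800 kΩ = 0.00794 mA.
In the active region I_C = β·I_B = 100 × 0.00794 = 0.794 mA.
Collector loop: V_CE = V_CC − I_C·R_C = 15 − 0.794×0.68 = 14.5 V.
Since V_CE = 14.5 V > V_CE(sat) ≈ 0.2 V, the transistor is in the active region as assumed.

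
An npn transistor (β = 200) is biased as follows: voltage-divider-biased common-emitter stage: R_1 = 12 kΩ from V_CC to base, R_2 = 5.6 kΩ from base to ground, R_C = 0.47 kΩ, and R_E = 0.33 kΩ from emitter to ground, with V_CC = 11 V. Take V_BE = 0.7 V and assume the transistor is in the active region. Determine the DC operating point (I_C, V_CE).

I_C ≈ 8 mA, V_CE ≈ 4.6 V

Thevenize the base divider: V_Th = V_CC·R_2/(R_1+R_2) = 11×5.6/17.6 = 3.5 V, R_Th = R_1‖R_2 = 3.82 kΩ.
Base-emitter loop: V_Th = I_B·R_Th + V_BE + (β+1)I_B·R_E, so I_B = (3.5 − 0.7) / (3.82 + 201×0.33) = 0.0399 mA.
I_C = β·I_B = 200×0.0399 = 7.98 mA, and I_E = (β+1)I_B = 8.02 mA.
V_CE = V_CC − I_C·R_C − I_E·R_E = 11 − 7.98×0.47 − 8.02×0.33 = 4.6 V.
V_CE = 4.6 V > 0.2 V confirms active-region operation.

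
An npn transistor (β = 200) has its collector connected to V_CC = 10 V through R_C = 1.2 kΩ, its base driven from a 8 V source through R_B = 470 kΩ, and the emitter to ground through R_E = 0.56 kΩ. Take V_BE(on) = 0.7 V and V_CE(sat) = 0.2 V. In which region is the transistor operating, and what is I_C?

Assume active. Base-emitter loop: I_B = (V_BB − V_BE)/(R_B + (β+1)R_E) = (8 − 0.7)/(470 + 201×0.56) = 0.0125 mA.
I_C = β·I_B = 200×0.0125 = 2.51 mA.
V_CE = V_CC − I_C·R_C − I_E·R_E = 10 − 2.51×1.2 − 2.52×0.56 = 5.58 V > V_CE(sat), so the active-region assumption holds.

active; I_C ≈ 2.5 mA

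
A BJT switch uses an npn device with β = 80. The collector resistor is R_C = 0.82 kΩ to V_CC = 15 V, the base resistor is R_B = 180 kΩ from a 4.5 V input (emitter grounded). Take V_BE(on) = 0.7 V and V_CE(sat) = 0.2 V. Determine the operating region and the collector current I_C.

Assume active. Base-emitter loop: I_B = (V_BB − V_BE)/R_B = (4.5 − 0.7)/180 = 0.0211 mA.
I_C = β·I_B = 80×0.0211 = 1.69 mA.
V_CE = V_CC − I_C·R_C = 15 − 1.69×0.82 = 13.6 V > V_CE(sat), so the active-region assumption holds.

active; I_C ≈ 1.7 mA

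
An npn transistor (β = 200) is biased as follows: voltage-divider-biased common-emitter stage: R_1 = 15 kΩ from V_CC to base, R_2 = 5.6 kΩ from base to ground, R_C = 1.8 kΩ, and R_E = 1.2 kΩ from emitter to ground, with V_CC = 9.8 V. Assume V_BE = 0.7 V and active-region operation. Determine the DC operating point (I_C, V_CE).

I_C ≈ 1.6 mA, V_CE ≈ 5 V

Thevenize the base divider: V_Th = V_CC·R_2/(R_1+R_2) = 9.8×5.6/20.6 = 2.66 V, R_Th = R_1‖R_2 = 4.08 kΩ.
Base-emitter loop: V_Th = I_B·R_Th + V_BE + (β+1)I_B·R_E, so I_B = (2.66 − 0.7) / (4.08 + 201×1.2) = 0.00801 mA.
I_C = β·I_B = 200×0.00801 = 1.6 mA, and I_E = (β+1)I_B = 1.61 mA.
V_CE = V_CC − I_C·R_C − I_E·R_E = 9.8 − 1.6×1.8 − 1.61×1.2 = 4.99 V.
V_CE = 4.99 V > 0.2 V confirms active-region operation.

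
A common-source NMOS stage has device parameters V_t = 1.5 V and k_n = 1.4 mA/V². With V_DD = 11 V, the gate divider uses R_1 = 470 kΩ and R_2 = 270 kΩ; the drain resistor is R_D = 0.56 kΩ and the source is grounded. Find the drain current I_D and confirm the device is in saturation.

I_D ≈ 4.4 mA

V_G = V_DD·R_2/(R_1+R_2) = 11×270/740 = 4.01 V. With the source grounded, V_GS = V_G = 4.01 V.
Assume saturation: I_D = (k_n/2)(V_GS − V_t)² = (1.4/2)×(4.01 − 1.5)² = 0.7×2.51² = 4.42 mA.
V_DS = V_DD − I_D·R_D = 11 − 4.42×0.56 = 8.52 V.
Saturation requires V_DS ≥ V_GS − V_t = 2.51 V; 8.52 ≥ 2.51 ✓.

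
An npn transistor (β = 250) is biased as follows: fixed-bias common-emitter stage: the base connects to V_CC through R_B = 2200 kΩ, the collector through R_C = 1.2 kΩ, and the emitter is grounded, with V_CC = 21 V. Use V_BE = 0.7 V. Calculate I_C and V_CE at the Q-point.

I_C ≈ 2.3 mA, V_CE ≈ 18 V

Base loop: V_CC = I_B·R_B + V_BE, so I_B = (21 − 0.7)/2200 kΩ = 0.00923 mA.
In the active region I_C = β·I_B = 250 × 0.00923 = 2.31 mA.
Collector loop: V_CE = V_CC − I_C·R_C = 21 − 2.31×1.2 = 18.2 V.
Since V_CE = 18.2 V > V_CE(sat) ≈ 0.2 V, the transistor is in the active region as assumed.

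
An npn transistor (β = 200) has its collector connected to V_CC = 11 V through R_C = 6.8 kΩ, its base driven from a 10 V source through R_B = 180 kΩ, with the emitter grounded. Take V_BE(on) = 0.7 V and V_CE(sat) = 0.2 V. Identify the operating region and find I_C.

saturation; I_C ≈ 1.6 mA

Assume active: I_B = (10 − 0.7)/180 = 0.0517 mA, giving I_C = β·I_B = 10.3 mA.
But then V_CE = 11 − 10.3×6.8 = -59.3 V < V_CE(sat) = 0.2 V — impossible in the active region.
So the transistor is saturated. With V_CE = 0.2 V, I_C = (V_CC − 0.2)/R_C = 10.8/6.8 = 1.59 mA.
Check: β·I_B = 10.3 mA > I_C = 1.59 mA, confirming saturation.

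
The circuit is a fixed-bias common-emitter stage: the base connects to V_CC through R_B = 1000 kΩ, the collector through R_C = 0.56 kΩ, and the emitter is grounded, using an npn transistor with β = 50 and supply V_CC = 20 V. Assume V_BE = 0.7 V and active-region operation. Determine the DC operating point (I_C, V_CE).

Base loop: V_CC = I_B·R_B + V_BE, so I_B = (20 − 0.7)/1000 kΩ = 0.0193 mA.
In the active region I_C = β·I_B = 50 × 0.0193 = 0.965 mA.
Collector loop: V_CE = V_CC − I_C·R_C = 20 − 0.965×0.56 = 19.5 V.
Since V_CE = 19.5 V > V_CE(sat) ≈ 0.2 V, the transistor is in the active region as assumed.

I_C ≈ 0.97 mA, V_CE ≈ 19 V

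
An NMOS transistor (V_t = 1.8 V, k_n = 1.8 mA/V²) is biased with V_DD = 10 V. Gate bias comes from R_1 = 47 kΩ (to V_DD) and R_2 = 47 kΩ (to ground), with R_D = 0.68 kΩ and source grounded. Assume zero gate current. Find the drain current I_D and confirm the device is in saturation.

I_D ≈ 9.2 mA

V_G = V_DD·R_2/(R_1+R_2) = 10×47/94 = 5 V. With the source grounded, V_GS = V_G = 5 V.
Assume saturation: I_D = (k_n/2)(V_GS − V_t)² = (1.8/2)×(5 − 1.8)² = 0.9×3.2² = 9.22 mA.
V_DS = V_DD − I_D·R_D = 10 − 9.22×0.68 = 3.73 V.
Saturation requires V_DS ≥ V_GS − V_t = 3.2 V; 3.73 ≥ 3.2 ✓.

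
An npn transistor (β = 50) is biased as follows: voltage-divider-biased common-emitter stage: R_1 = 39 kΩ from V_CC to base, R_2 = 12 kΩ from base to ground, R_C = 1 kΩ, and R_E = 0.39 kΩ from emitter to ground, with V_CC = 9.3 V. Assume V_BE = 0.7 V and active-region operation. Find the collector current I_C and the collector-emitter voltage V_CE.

Thevenize the base divider: V_Th = V_CC·R_2/(R_1+R_2) = 9.3×12/51 = 2.19 V, R_Th = R_1‖R_2 = 9.18 kΩ.
Base-emitter loop: V_Th = I_B·R_Th + V_BE + (β+1)I_B·R_E, so I_B = (2.19 − 0.7) / (9.18 + 51×0.39) = 0.0512 mA.
I_C = β·I_B = 50×0.0512 = 2.56 mA, and I_E = (β+1)I_B = 2.61 mA.
V_CE = V_CC − I_C·R_C − I_E·R_E = 9.3 − 2.56×1 − 2.61×0.39 = 5.72 V.
V_CE = 5.72 V > 0.2 V confirms active-region operation.

I_C ≈ 2.6 mA, V_CE ≈ 5.7 V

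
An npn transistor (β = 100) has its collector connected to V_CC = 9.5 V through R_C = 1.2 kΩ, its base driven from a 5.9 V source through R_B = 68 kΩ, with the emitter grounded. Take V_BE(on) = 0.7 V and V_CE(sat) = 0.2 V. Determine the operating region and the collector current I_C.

Assume active. Base-emitter loop: I_B = (V_BB − V_BE)/R_B = (5.9 − 0.7)/68 = 0.0765 mA.
I_C = β·I_B = 100×0.0765 = 7.65 mA.
V_CE = V_CC − I_C·R_C = 9.5 − 7.65×1.2 = 0.324 V > V_CE(sat), so the active-region assumption holds.

active; I_C ≈ 7.6 mA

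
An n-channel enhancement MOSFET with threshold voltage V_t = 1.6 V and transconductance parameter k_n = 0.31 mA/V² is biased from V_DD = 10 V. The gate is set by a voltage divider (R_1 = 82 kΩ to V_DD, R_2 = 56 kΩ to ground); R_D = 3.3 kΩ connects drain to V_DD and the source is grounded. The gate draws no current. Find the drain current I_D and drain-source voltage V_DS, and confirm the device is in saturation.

V_G = V_DD·R_2/(R_1+R_2) = 10×56/138 = 4.06 V. With the source grounded, V_GS = V_G = 4.06 V.
Assume saturation: I_D = (k_n/2)(V_GS − V_t)² = (0.31/2)×(4.06 − 1.6)² = 0.155×2.46² = 0.936 mA.
V_DS = V_DD − I_D·R_D = 10 − 0.936×3.3 = 6.91 V.
Saturation requires V_DS ≥ V_GS − V_t = 2.46 V; 6.91 ≥ 2.46 ✓.

I_D ≈ 0.94 mA, V_DS ≈ 6.9 V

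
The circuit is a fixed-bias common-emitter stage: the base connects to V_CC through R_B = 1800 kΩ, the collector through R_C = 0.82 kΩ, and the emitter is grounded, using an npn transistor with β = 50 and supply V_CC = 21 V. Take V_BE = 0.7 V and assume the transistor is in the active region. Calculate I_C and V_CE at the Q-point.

Base loop: V_CC = I_B·R_B + V_BE, so I_B = (21 − 0.7)/1800 kΩ = 0.0113 mA.
In the active region I_C = β·I_B = 50 × 0.0113 = 0.564 mA.
Collector loop: V_CE = V_CC − I_C·R_C = 21 − 0.564×0.82 = 20.5 V.
Since V_CE = 20.5 V > V_CE(sat) ≈ 0.2 V, the transistor is in the active region as assumed.

I_C ≈ 0.56 mA, V_CE ≈ 21 V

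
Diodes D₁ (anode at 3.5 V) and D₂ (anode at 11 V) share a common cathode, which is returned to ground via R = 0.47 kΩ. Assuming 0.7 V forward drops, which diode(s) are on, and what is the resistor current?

Assume both conduct. Then node N would need to be at both 3.5−0.7 = 2.8 V and 11−0.7 = 10.3 V, which is impossible.
Assume only D₂ conducts: V_N = 11 − 0.7 = 10.3 V, so I_R = 10.3/0.47 = 21.9 mA.
Check D₁: its anode-to-cathode voltage is 3.5 − 10.3 = -6.8 V < 0.7 V, so it is off. The assumption is consistent.

Only D₂ conducts; I_R ≈ 22 mA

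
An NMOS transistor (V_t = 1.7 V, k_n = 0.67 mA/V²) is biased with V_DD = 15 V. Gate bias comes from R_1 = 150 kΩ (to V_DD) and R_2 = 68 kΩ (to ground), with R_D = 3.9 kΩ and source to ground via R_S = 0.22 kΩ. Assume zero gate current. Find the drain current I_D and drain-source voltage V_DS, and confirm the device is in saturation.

V_G = V_DD·R_2/(R_1+R_2) = 15×68/218 = 4.68 V.
Assume saturation: I_D = (k_n/2)(V_GS − V_t)² with V_GS = V_G − I_D·R_S = 4.68 − 0.22·I_D.
Substituting gives 0.0162·I_D² − 1.44·I_D + 2.97 = 0, with roots I_D = 2.12 or 86.6 mA.
The root I_D = 86.6 mA gives V_GS = -14.4 V ≤ V_t, so take I_D = 2.12 mA.
Then V_GS = 4.21 V and V_DS = V_DD − I_D(R_D+R_S) = 15 − 2.12×4.12 = 6.28 V.
Saturation requires V_DS ≥ V_GS − V_t = 2.51 V; 6.28 ≥ 2.51 ✓.

I_D ≈ 2.1 mA, V_DS ≈ 6.3 V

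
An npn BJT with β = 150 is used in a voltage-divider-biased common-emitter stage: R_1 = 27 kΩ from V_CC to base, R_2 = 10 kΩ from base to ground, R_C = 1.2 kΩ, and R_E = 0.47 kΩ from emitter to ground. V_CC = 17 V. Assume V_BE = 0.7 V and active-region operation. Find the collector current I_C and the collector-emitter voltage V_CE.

I_C ≈ 7.5 mA, V_CE ≈ 4.5 V

Thevenize the base divider: V_Th = V_CC·R_2/(R_1+R_2) = 17×10/37 = 4.59 V, R_Th = R_1‖R_2 = 7.3 kΩ.
Base-emitter loop: V_Th = I_B·R_Th + V_BE + (β+1)I_B·R_E, so I_B = (4.59 − 0.7) / (7.3 + 151×0.47) = 0.0498 mA.
I_C = β·I_B = 150×0.0498 = 7.46 mA, and I_E = (β+1)I_B = 7.51 mA.
V_CE = V_CC − I_C·R_C − I_E·R_E = 17 − 7.46×1.2 − 7.51×0.47 = 4.51 V.
V_CE = 4.51 V > 0.2 V confirms active-region operation.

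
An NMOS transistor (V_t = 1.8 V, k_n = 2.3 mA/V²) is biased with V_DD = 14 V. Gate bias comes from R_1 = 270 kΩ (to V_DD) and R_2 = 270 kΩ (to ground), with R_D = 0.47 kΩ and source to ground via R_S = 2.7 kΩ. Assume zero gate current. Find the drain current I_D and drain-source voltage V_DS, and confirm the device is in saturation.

V_G = V_DD·R_2/(R_1+R_2) = 14×270/540 = 7 V.
Assume saturation: I_D = (k_n/2)(V_GS − V_t)² with V_GS = V_G − I_D·R_S = 7 − 2.7·I_D.
Substituting gives 8.38·I_D² − 33.3·I_D + 31.1 = 0, with roots I_D = 1.5 or 2.47 mA.
The root I_D = 2.47 mA gives V_GS = 0.335 V ≤ V_t, so take I_D = 1.5 mA.
Then V_GS = 2.94 V and V_DS = V_DD − I_D(R_D+R_S) = 14 − 1.5×3.17 = 9.24 V.
Saturation requires V_DS ≥ V_GS − V_t = 1.14 V; 9.24 ≥ 1.14 ✓.

I_D ≈ 1.5 mA, V_DS ≈ 9.2 V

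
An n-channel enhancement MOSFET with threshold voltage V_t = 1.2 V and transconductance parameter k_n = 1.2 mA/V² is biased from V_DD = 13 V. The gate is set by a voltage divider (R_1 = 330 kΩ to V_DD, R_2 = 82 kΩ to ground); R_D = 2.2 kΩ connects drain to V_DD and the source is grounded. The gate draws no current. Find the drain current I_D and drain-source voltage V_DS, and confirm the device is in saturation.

V_G = V_DD·R_2/(R_1+R_2) = 13×82/412 = 2.59 V. With the source grounded, V_GS = V_G = 2.59 V.
Assume saturation: I_D = (k_n/2)(V_GS − V_t)² = (1.2/2)×(2.59 − 1.2)² = 0.6×1.39² = 1.15 mA.
V_DS = V_DD − I_D·R_D = 13 − 1.15×2.2 = 10.5 V.
Saturation requires V_DS ≥ V_GS − V_t = 1.39 V; 10.5 ≥ 1.39 ✓.

I_D ≈ 1.2 mA, V_DS ≈ 10 V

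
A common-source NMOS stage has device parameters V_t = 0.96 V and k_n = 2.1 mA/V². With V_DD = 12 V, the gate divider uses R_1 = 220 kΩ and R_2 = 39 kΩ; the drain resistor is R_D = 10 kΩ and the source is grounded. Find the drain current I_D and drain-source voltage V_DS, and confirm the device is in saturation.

V_G = V_DD·R_2/(R_1+R_2) = 12×39/259 = 1.81 V. With the source grounded, V_GS = V_G = 1.81 V.
Assume saturation: I_D = (k_n/2)(V_GS − V_t)² = (2.1/2)×(1.81 − 0.96)² = 1.05×0.847² = 0.753 mA.
V_DS = V_DD − I_D·R_D = 12 − 0.753×10 = 4.47 V.
Saturation requires V_DS ≥ V_GS − V_t = 0.847 V; 4.47 ≥ 0.847 ✓.

I_D ≈ 0.75 mA, V_DS ≈ 4.5 V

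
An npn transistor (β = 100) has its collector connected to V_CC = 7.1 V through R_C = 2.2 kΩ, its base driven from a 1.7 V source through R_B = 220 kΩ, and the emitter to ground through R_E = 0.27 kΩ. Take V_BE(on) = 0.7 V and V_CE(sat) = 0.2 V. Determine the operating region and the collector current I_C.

active; I_C ≈ 0.4 mA

Assume active. Base-emitter loop: I_B = (V_BB − V_BE)/(R_B + (β+1)R_E) = (1.7 − 0.7)/(220 + 101×0.27) = 0.00404 mA.
I_C = β·I_B = 100×0.00404 = 0.404 mA.
V_CE = V_CC − I_C·R_C − I_E·R_E = 7.1 − 0.404×2.2 − 0.408×0.27 = 6.1 V > V_CE(sat), so the active-region assumption holds.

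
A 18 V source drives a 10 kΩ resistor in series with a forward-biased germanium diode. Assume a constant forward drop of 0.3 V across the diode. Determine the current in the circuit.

KVL around the loop: 18 = V_D + I·R = 0.3 + I × 10 kΩ.
So I = (18 − 0.3) / 10 kΩ = 17.7 / 10 = 1.77 mA.

I ≈ 1.8 mA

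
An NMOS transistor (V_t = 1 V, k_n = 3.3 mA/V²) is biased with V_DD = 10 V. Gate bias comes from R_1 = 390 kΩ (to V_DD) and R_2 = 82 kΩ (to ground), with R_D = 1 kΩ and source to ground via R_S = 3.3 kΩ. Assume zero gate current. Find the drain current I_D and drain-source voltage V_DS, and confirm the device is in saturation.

V_G = V_DD·R_2/(R_1+R_2) = 10×82/472 = 1.74 V.
Assume saturation: I_D = (k_n/2)(V_GS − V_t)² with V_GS = V_G − I_D·R_S = 1.74 − 3.3·I_D.
Substituting gives 18·I_D² − 9.03·I_D + 0.897 = 0, with roots I_D = 0.136 or 0.366 mA.
The root I_D = 0.366 mA gives V_GS = 0.529 V ≤ V_t, so take I_D = 0.136 mA.
Then V_GS = 1.29 V and V_DS = V_DD − I_D(R_D+R_S) = 10 − 0.136×4.3 = 9.41 V.
Saturation requires V_DS ≥ V_GS − V_t = 0.287 V; 9.41 ≥ 0.287 ✓.

I_D ≈ 0.14 mA, V_DS ≈ 9.4 V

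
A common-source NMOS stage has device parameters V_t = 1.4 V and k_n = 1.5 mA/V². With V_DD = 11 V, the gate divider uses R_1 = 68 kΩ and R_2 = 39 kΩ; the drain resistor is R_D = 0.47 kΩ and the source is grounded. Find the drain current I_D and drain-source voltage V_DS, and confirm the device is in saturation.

V_G = V_DD·R_2/(R_1+R_2) = 11×39/107 = 4.01 V. With the source grounded, V_GS = V_G = 4.01 V.
Assume saturation: I_D = (k_n/2)(V_GS − V_t)² = (1.5/2)×(4.01 − 1.4)² = 0.75×2.61² = 5.11 mA.
V_DS = V_DD − I_D·R_D = 11 − 5.11×0.47 = 8.6 V.
Saturation requires V_DS ≥ V_GS − V_t = 2.61 V; 8.6 ≥ 2.61 ✓.

I_D ≈ 5.1 mA, V_DS ≈ 8.6 V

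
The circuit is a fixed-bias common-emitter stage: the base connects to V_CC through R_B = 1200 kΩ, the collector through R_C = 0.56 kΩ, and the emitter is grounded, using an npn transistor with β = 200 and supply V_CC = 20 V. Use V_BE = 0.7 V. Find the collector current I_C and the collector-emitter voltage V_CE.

I_C ≈ 3.2 mA, V_CE ≈ 18 V

Base loop: V_CC = I_B·R_B + V_BE, so I_B = (20 − 0.7)/1200 kΩ = 0.0161 mA.
In the active region I_C = β·I_B = 200 × 0.0161 = 3.22 mA.
Collector loop: V_CE = V_CC − I_C·R_C = 20 − 3.22×0.56 = 18.2 V.
Since V_CE = 18.2 V > V_CE(sat) ≈ 0.2 V, the transistor is in the active region as assumed.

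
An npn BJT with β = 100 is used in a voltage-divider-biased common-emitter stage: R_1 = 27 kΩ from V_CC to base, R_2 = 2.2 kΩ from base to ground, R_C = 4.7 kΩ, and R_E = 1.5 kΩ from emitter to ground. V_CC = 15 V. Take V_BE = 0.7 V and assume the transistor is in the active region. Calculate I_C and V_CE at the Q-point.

I_C ≈ 0.28 mA, V_CE ≈ 13 V

Thevenize the base divider: V_Th = V_CC·R_2/(R_1+R_2) = 15×2.2/29.2 = 1.13 V, R_Th = R_1‖R_2 = 2.03 kΩ.
Base-emitter loop: V_Th = I_B·R_Th + V_BE + (β+1)I_B·R_E, so I_B = (1.13 − 0.7) / (2.03 + 101×1.5) = 0.0028 mA.
I_C = β·I_B = 100×0.0028 = 0.28 mA, and I_E = (β+1)I_B = 0.283 mA.
V_CE = V_CC − I_C·R_C − I_E·R_E = 15 − 0.28×4.7 − 0.283×1.5 = 13.3 V.
V_CE = 13.3 V > 0.2 V confirms active-region operation.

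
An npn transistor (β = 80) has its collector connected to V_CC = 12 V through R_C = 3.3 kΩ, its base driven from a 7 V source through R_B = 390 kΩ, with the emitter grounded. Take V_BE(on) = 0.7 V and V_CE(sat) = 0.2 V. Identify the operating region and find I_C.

active; I_C ≈ 1.3 mA

Assume active. Base-emitter loop: I_B = (V_BB − V_BE)/R_B = (7 − 0.7)/390 = 0.0162 mA.
I_C = β·I_B = 80×0.0162 = 1.29 mA.
V_CE = V_CC − I_C·R_C = 12 − 1.29×3.3 = 7.74 V > V_CE(sat), so the active-region assumption holds.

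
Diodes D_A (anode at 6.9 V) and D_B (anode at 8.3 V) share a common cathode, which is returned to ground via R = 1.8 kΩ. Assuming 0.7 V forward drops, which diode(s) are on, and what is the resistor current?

Assume both conduct. Then node N would need to be at both 6.9−0.7 = 6.2 V and 8.3−0.7 = 7.6 V, which is impossible.
Assume only D_B conducts: V_N = 8.3 − 0.7 = 7.6 V, so I_R = 7.6/1.8 = 4.22 mA.
Check D_A: its anode-to-cathode voltage is 6.9 − 7.6 = -0.7 V < 0.7 V, so it is off. The assumption is consistent.

Only D_B conducts; I_R ≈ 4.2 mA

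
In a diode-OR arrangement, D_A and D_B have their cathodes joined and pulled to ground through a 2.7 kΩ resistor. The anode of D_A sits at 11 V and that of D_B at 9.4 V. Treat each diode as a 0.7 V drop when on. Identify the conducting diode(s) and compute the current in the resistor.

Only D_A conducts; I_R ≈ 3.8 mA

Assume both conduct. Then node N would need to be at both 11−0.7 = 10.3 V and 9.4−0.7 = 8.7 V, which is impossible.
Assume only D_A conducts: V_N = 11 − 0.7 = 10.3 V, so I_R = 10.3/2.7 = 3.81 mA.
Check D_B: its anode-to-cathode voltage is 9.4 − 10.3 = -0.9 V < 0.7 V, so it is off. The assumption is consistent.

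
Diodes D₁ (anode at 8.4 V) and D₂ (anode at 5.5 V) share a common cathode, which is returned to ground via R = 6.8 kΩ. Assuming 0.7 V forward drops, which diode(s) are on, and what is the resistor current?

Only D₁ conducts; I_R ≈ 1.1 mA

Assume both conduct. Then node N would need to be at both 8.4−0.7 = 7.7 V and 5.5−0.7 = 4.8 V, which is impossible.
Assume only D₁ conducts: V_N = 8.4 − 0.7 = 7.7 V, so I_R = 7.7/6.8 = 1.13 mA.
Check D₂: its anode-to-cathode voltage is 5.5 − 7.7 = -2.2 V < 0.7 V, so it is off. The assumption is consistent.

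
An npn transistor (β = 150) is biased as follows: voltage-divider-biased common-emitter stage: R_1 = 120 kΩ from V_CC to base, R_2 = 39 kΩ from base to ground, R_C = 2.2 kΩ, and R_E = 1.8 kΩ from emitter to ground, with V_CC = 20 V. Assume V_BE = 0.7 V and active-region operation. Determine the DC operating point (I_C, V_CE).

I_C ≈ 2.1 mA, V_CE ≈ 12 V

Thevenize the base divider: V_Th = V_CC·R_2/(R_1+R_2) = 20×39/159 = 4.91 V, R_Th = R_1‖R_2 = 29.4 kΩ.
Base-emitter loop: V_Th = I_B·R_Th + V_BE + (β+1)I_B·R_E, so I_B = (4.91 − 0.7) / (29.4 + 151×1.8) = 0.014 mA.
I_C = β·I_B = 150×0.014 = 2.09 mA, and I_E = (β+1)I_B = 2.11 mA.
V_CE = V_CC − I_C·R_C − I_E·R_E = 20 − 2.09×2.2 − 2.11×1.8 = 11.6 V.
V_CE = 11.6 V > 0.2 V confirms active-region operation.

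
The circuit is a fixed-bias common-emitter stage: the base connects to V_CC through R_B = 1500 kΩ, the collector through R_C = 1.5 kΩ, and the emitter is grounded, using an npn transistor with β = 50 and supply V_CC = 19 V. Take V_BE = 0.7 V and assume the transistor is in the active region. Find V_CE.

Base loop: V_CC = I_B·R_B + V_BE, so I_B = (19 − 0.7)/1500 kΩ = 0.0122 mA.
In the active region I_C = β·I_B = 50 × 0.0122 = 0.61 mA.
Collector loop: V_CE = V_CC − I_C·R_C = 19 − 0.61×1.5 = 18.1 V.
Since V_CE = 18.1 V > V_CE(sat) ≈ 0.2 V, the transistor is in the active region as assumed.

V_CE ≈ 18 V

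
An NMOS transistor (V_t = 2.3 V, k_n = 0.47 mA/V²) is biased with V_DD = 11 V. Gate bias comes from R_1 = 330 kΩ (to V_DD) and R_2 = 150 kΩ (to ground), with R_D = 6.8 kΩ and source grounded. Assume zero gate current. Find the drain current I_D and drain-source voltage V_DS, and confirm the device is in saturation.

V_G = V_DD·R_2/(R_1+R_2) = 11×150/480 = 3.44 V. With the source grounded, V_GS = V_G = 3.44 V.
Assume saturation: I_D = (k_n/2)(V_GS − V_t)² = (0.47/2)×(3.44 − 2.3)² = 0.235×1.14² = 0.304 mA.
V_DS = V_DD − I_D·R_D = 11 − 0.304×6.8 = 8.93 V.
Saturation requires V_DS ≥ V_GS − V_t = 1.14 V; 8.93 ≥ 1.14 ✓.

I_D ≈ 0.3 mA, V_DS ≈ 8.9 V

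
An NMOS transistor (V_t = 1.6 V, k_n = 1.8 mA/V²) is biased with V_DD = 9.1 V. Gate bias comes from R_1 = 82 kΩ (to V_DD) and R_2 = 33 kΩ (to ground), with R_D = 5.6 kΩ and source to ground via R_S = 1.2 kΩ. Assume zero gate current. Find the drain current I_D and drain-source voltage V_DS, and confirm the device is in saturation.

V_G = V_DD·R_2/(R_1+R_2) = 9.1×33/115 = 2.61 V.
Assume saturation: I_D = (k_n/2)(V_GS − V_t)² with V_GS = V_G − I_D·R_S = 2.61 − 1.2·I_D.
Substituting gives 1.3·I_D² − 3.18·I_D + 0.92 = 0, with roots I_D = 0.335 or 2.12 mA.
The root I_D = 2.12 mA gives V_GS = 0.0643 V ≤ V_t, so take I_D = 0.335 mA.
Then V_GS = 2.21 V and V_DS = V_DD − I_D(R_D+R_S) = 9.1 − 0.335×6.8 = 6.82 V.
Saturation requires V_DS ≥ V_GS − V_t = 0.61 V; 6.82 ≥ 0.61 ✓.

I_D ≈ 0.33 mA, V_DS ≈ 6.8 V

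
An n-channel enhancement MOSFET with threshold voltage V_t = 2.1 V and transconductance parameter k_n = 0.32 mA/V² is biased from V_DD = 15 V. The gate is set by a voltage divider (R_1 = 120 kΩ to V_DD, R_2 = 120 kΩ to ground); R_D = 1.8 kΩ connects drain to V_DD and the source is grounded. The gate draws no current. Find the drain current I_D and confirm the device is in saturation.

I_D ≈ 4.7 mA

V_G = V_DD·R_2/(R_1+R_2) = 15×120/240 = 7.5 V. With the source grounded, V_GS = V_G = 7.5 V.
Assume saturation: I_D = (k_n/2)(V_GS − V_t)² = (0.32/2)×(7.5 − 2.1)² = 0.16×5.4² = 4.67 mA.
V_DS = V_DD − I_D·R_D = 15 − 4.67×1.8 = 6.6 V.
Saturation requires V_DS ≥ V_GS − V_t = 5.4 V; 6.6 ≥ 5.4 ✓.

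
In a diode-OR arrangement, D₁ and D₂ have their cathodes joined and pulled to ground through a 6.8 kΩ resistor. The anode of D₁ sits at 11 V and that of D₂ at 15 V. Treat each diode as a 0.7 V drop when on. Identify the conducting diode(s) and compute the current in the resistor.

Only D₂ conducts; I_R ≈ 2.1 mA

Assume both conduct. Then node N would need to be at both 11−0.7 = 10.3 V and 15−0.7 = 14.3 V, which is impossible.
Assume only D₂ conducts: V_N = 15 − 0.7 = 14.3 V, so I_R = 14.3/6.8 = 2.1 mA.
Check D₁: its anode-to-cathode voltage is 11 − 14.3 = -3.3 V < 0.7 V, so it is off. The assumption is consistent.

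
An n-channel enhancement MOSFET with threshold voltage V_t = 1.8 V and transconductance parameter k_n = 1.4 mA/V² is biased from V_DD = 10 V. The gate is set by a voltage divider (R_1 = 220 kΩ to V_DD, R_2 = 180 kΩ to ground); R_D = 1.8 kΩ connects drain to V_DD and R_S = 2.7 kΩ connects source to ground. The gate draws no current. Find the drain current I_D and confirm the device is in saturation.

V_G = V_DD·R_2/(R_1+R_2) = 10×180/400 = 4.5 V.
Assume saturation: I_D = (k_n/2)(V_GS − V_t)² with V_GS = V_G − I_D·R_S = 4.5 − 2.7·I_D.
Substituting gives 5.1·I_D² − 11.2·I_D + 5.1 = 0, with roots I_D = 0.645 or 1.55 mA.
The root I_D = 1.55 mA gives V_GS = 0.311 V ≤ V_t, so take I_D = 0.645 mA.
Then V_GS = 2.76 V and V_DS = V_DD − I_D(R_D+R_S) = 10 − 0.645×4.5 = 7.1 V.
Saturation requires V_DS ≥ V_GS − V_t = 0.96 V; 7.1 ≥ 0.96 ✓.

I_D ≈ 0.64 mA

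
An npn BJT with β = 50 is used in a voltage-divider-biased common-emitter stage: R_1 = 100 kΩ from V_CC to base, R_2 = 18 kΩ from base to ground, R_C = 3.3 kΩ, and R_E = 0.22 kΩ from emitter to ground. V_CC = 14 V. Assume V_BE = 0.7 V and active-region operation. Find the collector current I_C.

I_C ≈ 2.7 mA

Thevenize the base divider: V_Th = V_CC·R_2/(R_1+R_2) = 14×18/118 = 2.14 V, R_Th = R_1‖R_2 = 15.3 kΩ.
Base-emitter loop: V_Th = I_B·R_Th + V_BE + (β+1)I_B·R_E, so I_B = (2.14 − 0.7) / (15.3 + 51×0.22) = 0.0542 mA.
I_C = β·I_B = 50×0.0542 = 2.71 mA, and I_E = (β+1)I_B = 2.77 mA.
V_CE = V_CC − I_C·R_C − I_E·R_E = 14 − 2.71×3.3 − 2.77×0.22 = 4.44 V.
V_CE = 4.44 V > 0.2 V confirms active-region operation.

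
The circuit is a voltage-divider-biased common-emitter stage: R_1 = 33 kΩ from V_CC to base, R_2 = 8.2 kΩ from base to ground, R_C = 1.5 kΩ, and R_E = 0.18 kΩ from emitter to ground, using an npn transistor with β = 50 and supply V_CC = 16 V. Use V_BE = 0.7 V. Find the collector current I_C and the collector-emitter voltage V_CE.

Thevenize the base divider: V_Th = V_CC·R_2/(R_1+R_2) = 16×8.2/41.2 = 3.18 V, R_Th = R_1‖R_2 = 6.57 kΩ.
Base-emitter loop: V_Th = I_B·R_Th + V_BE + (β+1)I_B·R_E, so I_B = (3.18 − 0.7) / (6.57 + 51×0.18) = 0.158 mA.
I_C = β·I_B = 50×0.158 = 7.89 mA, and I_E = (β+1)I_B = 8.05 mA.
V_CE = V_CC − I_C·R_C − I_E·R_E = 16 − 7.89×1.5 − 8.05×0.18 = 2.72 V.
V_CE = 2.72 V > 0.2 V confirms active-region operation.

I_C ≈ 7.9 mA, V_CE ≈ 2.7 V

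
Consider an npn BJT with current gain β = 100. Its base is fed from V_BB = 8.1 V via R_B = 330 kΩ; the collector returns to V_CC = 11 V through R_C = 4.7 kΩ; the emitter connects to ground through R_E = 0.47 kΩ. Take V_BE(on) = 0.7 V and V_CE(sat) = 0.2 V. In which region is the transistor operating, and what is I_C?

Assume active. Base-emitter loop: I_B = (V_BB − V_BE)/(R_B + (β+1)R_E) = (8.1 − 0.7)/(330 + 101×0.47) = 0.0196 mA.
I_C = β·I_B = 100×0.0196 = 1.96 mA.
V_CE = V_CC − I_C·R_C − I_E·R_E = 11 − 1.96×4.7 − 1.98×0.47 = 0.855 V > V_CE(sat), so the active-region assumption holds.

active; I_C ≈ 2 mA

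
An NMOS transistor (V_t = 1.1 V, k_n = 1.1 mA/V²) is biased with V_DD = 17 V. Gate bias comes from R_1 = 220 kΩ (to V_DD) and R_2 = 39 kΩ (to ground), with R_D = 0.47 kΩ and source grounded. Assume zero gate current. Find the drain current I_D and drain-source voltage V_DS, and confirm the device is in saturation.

I_D ≈ 1.2 mA, V_DS ≈ 16 V

V_G = V_DD·R_2/(R_1+R_2) = 17×39/259 = 2.56 V. With the source grounded, V_GS = V_G = 2.56 V.
Assume saturation: I_D = (k_n/2)(V_GS − V_t)² = (1.1/2)×(2.56 − 1.1)² = 0.55×1.46² = 1.17 mA.
V_DS = V_DD − I_D·R_D = 17 − 1.17×0.47 = 16.4 V.
Saturation requires V_DS ≥ V_GS − V_t = 1.46 V; 16.4 ≥ 1.46 ✓.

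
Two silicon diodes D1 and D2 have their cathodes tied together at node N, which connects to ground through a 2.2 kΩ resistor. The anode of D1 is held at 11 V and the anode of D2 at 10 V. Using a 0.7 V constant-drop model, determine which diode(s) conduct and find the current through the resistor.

Only D1 conducts; I_R ≈ 4.7 mA

Assume both conduct. Then node N would need to be at both 11−0.7 = 10.3 V and 10−0.7 = 9.3 V, which is impossible.
Assume only D1 conducts: V_N = 11 − 0.7 = 10.3 V, so I_R = 10.3/2.2 = 4.68 mA.
Check D2: its anode-to-cathode voltage is 10 − 10.3 = -0.3 V < 0.7 V, so it is off. The assumption is consistent.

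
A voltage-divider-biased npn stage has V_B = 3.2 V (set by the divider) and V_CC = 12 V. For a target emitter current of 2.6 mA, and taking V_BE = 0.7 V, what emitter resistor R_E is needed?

R_E ≈ 0.96 kΩ

V_E = V_B − V_BE = 3.2 − 0.7 = 2.5 V.
R_E = V_E / I_E = 2.5 / 2.6 = 0.962 kΩ.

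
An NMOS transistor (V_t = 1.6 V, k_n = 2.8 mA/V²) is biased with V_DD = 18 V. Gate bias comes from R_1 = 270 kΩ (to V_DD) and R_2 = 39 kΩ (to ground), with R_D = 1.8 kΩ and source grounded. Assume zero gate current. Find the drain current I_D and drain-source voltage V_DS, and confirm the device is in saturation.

V_G = V_DD·R_2/(R_1+R_2) = 18×39/309 = 2.27 V. With the source grounded, V_GS = V_G = 2.27 V.
Assume saturation: I_D = (k_n/2)(V_GS − V_t)² = (2.8/2)×(2.27 − 1.6)² = 1.4×0.672² = 0.632 mA.
V_DS = V_DD − I_D·R_D = 18 − 0.632×1.8 = 16.9 V.
Saturation requires V_DS ≥ V_GS − V_t = 0.672 V; 16.9 ≥ 0.672 ✓.

I_D ≈ 0.63 mA, V_DS ≈ 17 V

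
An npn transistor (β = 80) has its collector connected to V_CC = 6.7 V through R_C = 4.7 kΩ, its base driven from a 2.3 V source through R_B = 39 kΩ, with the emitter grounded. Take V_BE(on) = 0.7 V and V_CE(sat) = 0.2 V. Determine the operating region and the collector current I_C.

Assume active: I_B = (2.3 − 0.7)/39 = 0.041 mA, giving I_C = β·I_B = 3.28 mA.
But then V_CE = 6.7 − 3.28×4.7 = -8.73 V < V_CE(sat) = 0.2 V — impossible in the active region.
So the transistor is saturated. With V_CE = 0.2 V, I_C = (V_CC − 0.2)/R_C = 6.5/4.7 = 1.38 mA.
Check: β·I_B = 3.28 mA > I_C = 1.38 mA, confirming saturation.

saturation; I_C ≈ 1.4 mA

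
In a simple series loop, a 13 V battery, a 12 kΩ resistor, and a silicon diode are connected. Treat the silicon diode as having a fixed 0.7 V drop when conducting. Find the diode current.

I ≈ 1 mA

KVL around the loop: 13 = V_D + I·R = 0.7 + I × 12 kΩ.
So I = (13 − 0.7) / 12 kΩ = 12.3 / 12 = 1.03 mA.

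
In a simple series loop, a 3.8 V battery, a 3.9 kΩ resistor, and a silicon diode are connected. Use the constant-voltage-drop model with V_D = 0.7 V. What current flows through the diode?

I ≈ 0.79 mA

KVL around the loop: 3.8 = V_D + I·R = 0.7 + I × 3.9 kΩ.
So I = (3.8 − 0.7) / 3.9 kΩ = 3.1 / 3.9 = 0.795 mA.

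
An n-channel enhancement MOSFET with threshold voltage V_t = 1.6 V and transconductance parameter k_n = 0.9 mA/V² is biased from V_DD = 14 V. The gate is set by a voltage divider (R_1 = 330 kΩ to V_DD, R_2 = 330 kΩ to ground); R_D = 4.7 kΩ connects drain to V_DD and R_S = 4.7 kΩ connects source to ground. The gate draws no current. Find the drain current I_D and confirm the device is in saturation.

V_G = V_DD·R_2/(R_1+R_2) = 14×330/660 = 7 V.
Assume saturation: I_D = (k_n/2)(V_GS − V_t)² with V_GS = V_G − I_D·R_S = 7 − 4.7·I_D.
Substituting gives 9.94·I_D² − 23.8·I_D + 13.1 = 0, with roots I_D = 0.856 or 1.54 mA.
The root I_D = 1.54 mA gives V_GS = -0.252 V ≤ V_t, so take I_D = 0.856 mA.
Then V_GS = 2.98 V and V_DS = V_DD − I_D(R_D+R_S) = 14 − 0.856×9.4 = 5.96 V.
Saturation requires V_DS ≥ V_GS − V_t = 1.38 V; 5.96 ≥ 1.38 ✓.

I_D ≈ 0.86 mA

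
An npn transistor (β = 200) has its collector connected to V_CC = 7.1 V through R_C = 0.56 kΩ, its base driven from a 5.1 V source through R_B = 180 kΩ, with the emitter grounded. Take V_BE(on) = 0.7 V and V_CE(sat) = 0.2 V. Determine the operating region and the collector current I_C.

active; I_C ≈ 4.9 mA

Assume active. Base-emitter loop: I_B = (V_BB − V_BE)/R_B = (5.1 − 0.7)/180 = 0.0244 mA.
I_C = β·I_B = 200×0.0244 = 4.89 mA.
V_CE = V_CC − I_C·R_C = 7.1 − 4.89×0.56 = 4.36 V > V_CE(sat), so the active-region assumption holds.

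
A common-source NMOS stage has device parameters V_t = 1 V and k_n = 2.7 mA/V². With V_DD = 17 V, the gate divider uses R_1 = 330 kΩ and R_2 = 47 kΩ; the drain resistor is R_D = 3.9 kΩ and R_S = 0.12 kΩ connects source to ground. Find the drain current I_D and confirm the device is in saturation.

I_D ≈ 1.3 mA

V_G = V_DD·R_2/(R_1+R_2) = 17×47/377 = 2.12 V.
Assume saturation: I_D = (k_n/2)(V_GS − V_t)² with V_GS = V_G − I_D·R_S = 2.12 − 0.12·I_D.
Substituting gives 0.0194·I_D² − 1.36·I_D + 1.69 = 0, with roots I_D = 1.26 or 68.8 mA.
The root I_D = 68.8 mA gives V_GS = -6.14 V ≤ V_t, so take I_D = 1.26 mA.
Then V_GS = 1.97 V and V_DS = V_DD − I_D(R_D+R_S) = 17 − 1.26×4.02 = 11.9 V.
Saturation requires V_DS ≥ V_GS − V_t = 0.968 V; 11.9 ≥ 0.968 ✓.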